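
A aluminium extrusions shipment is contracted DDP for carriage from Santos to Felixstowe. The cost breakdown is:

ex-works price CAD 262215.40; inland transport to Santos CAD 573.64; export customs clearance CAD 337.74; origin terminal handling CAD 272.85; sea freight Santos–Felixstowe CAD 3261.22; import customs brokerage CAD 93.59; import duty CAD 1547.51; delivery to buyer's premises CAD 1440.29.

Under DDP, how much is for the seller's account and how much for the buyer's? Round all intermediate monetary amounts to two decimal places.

DDP: the seller bears all costs including import duty.
Seller's account: goods 262215.40 + inland to port 573.64 + export clearance 337.74 + origin terminal 272.85 + freight 3261.22 + brokerage 93.59 + duty 1547.51 + delivery 1440.29 = 269742.24
Buyer's account: 0.00

Seller: CAD 269742.24; buyer: CAD 0.00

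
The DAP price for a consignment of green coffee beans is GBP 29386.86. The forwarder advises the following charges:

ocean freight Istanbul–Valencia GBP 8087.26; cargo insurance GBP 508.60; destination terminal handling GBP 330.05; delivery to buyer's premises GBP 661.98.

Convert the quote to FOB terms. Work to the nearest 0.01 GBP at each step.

From DAP to FOB, the seller no longer bears: freight, insurance, destination terminal, delivery.
FOB price = 29386.86 − 8087.26 − 508.60 − 330.05 − 661.98 = 19798.97

FOB price: GBP 19798.97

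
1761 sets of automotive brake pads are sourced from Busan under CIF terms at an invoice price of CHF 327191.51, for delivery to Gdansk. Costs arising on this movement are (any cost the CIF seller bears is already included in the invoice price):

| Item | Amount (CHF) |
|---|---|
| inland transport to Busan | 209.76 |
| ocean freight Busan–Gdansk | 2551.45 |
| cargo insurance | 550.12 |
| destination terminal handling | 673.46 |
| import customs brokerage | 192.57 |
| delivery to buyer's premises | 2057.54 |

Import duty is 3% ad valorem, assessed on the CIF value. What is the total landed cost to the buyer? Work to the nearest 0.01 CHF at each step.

CIF: the seller pays costs through ocean freight and marine insurance to the destination port.
Already in the invoice (seller's account under CIF): inland to port, freight, insurance — exclude.
The CIF price already equals the CIF value: 327191.51
Import duty = 327191.51 × 3% = 9815.75
Buyer bears: destination terminal 673.46 + brokerage 192.57 + delivery 2057.54 + duty 9815.75 = 12739.32
Landed cost = invoice 327191.51 + 12739.32 = 339930.83

Total landed cost: CHF 339930.83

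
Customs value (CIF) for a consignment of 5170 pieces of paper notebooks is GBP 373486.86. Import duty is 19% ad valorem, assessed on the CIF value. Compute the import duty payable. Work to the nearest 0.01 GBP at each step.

Import duty = 373486.86 × 19% = 70962.50

Import duty: GBP 70962.50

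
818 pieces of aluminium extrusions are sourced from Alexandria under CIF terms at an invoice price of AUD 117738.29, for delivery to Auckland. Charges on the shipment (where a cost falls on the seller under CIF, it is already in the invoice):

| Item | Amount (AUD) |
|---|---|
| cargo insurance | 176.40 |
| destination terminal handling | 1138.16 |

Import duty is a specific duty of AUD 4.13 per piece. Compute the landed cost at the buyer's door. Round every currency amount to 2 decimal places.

Total landed cost: AUD 122254.79

CIF: the seller pays costs through ocean freight and marine insurance to the destination port.
Already in the invoice (seller's account under CIF): insurance — exclude.
The CIF price already equals the CIF value: 117738.29
Import duty = 818 × 4.13 = 3378.34
Buyer bears: destination terminal 1138.16 + duty 3378.34 = 4516.50
Landed cost = invoice 117738.29 + 4516.50 = 122254.79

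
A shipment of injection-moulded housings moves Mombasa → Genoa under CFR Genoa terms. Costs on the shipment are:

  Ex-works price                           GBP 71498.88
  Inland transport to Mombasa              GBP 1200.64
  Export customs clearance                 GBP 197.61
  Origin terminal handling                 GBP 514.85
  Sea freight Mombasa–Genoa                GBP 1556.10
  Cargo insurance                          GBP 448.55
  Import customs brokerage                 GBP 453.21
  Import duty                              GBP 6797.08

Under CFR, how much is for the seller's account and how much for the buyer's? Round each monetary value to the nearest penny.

CFR: the seller pays costs through ocean freight to the destination port, but not insurance.
Seller's account: goods 71498.88 + inland to port 1200.64 + export clearance 197.61 + origin terminal 514.85 + freight 1556.10 = 74968.08
Buyer's account: insurance 448.55 + brokerage 453.21 + duty 6797.08 = 7698.84

Seller: GBP 74968.08; buyer: GBP 7698.84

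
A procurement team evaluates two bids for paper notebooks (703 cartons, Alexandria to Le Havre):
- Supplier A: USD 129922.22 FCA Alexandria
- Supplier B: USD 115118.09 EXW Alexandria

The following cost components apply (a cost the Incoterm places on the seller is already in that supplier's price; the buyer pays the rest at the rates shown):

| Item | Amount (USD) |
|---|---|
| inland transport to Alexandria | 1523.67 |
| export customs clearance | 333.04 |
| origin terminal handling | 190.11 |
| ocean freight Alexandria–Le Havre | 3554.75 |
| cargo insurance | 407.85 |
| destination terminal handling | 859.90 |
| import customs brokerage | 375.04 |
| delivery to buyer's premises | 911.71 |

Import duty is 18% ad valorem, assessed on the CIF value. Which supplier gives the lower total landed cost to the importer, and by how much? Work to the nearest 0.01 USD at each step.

Supplier B is cheaper by USD 15277.96

Supplier A (FCA):
CIF value = FCA price + origin terminal + freight + insurance = 129922.22 + 190.11 + 3554.75 + 407.85 = 134074.93
Import duty = 134074.93 × 18% = 24133.49
Buyer bears (A): 190.11 + 3554.75 + 407.85 + 859.90 + 375.04 + 911.71 = 6299.36
Landed cost (A) = invoice 129922.22 + 6299.36 + duty 24133.49 = 160355.07
Supplier B (EXW):
CIF value = EXW price + inland to port + export clearance + origin terminal + freight + insurance = 115118.09 + 1523.67 + 333.04 + 190.11 + 3554.75 + 407.85 = 121127.51
Import duty = 121127.51 × 18% = 21802.95
Buyer bears (B): 1523.67 + 333.04 + 190.11 + 3554.75 + 407.85 + 859.90 + 375.04 + 911.71 = 8156.07
Landed cost (B) = invoice 115118.09 + 8156.07 + duty 21802.95 = 145077.11
Difference = |160355.07 − 145077.11| = 15277.96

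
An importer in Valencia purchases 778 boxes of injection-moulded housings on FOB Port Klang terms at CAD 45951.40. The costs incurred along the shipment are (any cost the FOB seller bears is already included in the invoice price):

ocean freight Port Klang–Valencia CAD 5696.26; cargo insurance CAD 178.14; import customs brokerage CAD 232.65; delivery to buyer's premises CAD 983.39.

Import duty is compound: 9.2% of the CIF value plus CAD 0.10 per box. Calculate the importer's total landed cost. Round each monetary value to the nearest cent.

Total landed cost: CAD 57887.61

FOB: the seller bears costs until goods are on board at the origin port; the buyer bears freight, insurance and all costs thereafter.
CIF value = FOB price + freight + insurance = 45951.40 + 5696.26 + 178.14 = 51825.80
Ad valorem component: 51825.80 × 9.2% = 4767.97
Specific component: 778 × 0.10 = 77.80
Import duty = 4767.97 + 77.80 = 4845.77
Buyer bears: freight 5696.26 + insurance 178.14 + brokerage 232.65 + delivery 983.39 + duty 4845.77 = 11936.21
Landed cost = invoice 45951.40 + 11936.21 = 57887.61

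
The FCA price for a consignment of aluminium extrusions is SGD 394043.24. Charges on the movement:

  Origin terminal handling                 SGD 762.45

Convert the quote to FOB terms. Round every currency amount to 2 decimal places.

FOB price: SGD 394805.69

From FCA to FOB, the seller additionally bears: origin terminal.
FOB price = 394043.24 + 762.45 = 394805.69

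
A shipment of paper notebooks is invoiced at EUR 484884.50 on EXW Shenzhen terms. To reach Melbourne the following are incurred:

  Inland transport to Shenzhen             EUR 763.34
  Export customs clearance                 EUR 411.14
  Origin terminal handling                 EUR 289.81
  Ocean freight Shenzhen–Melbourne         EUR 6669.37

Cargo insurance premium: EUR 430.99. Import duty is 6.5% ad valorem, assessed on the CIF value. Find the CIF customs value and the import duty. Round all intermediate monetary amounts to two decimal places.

CIF = EXW price + pre-shipment costs + freight + insurance
CIF = 484884.50 + 763.34 + 411.14 + 289.81 + 6669.37 + 430.99 = 493449.15
Import duty = 493449.15 × 6.5% = 32074.19

CIF value: EUR 493449.15; import duty: EUR 32074.19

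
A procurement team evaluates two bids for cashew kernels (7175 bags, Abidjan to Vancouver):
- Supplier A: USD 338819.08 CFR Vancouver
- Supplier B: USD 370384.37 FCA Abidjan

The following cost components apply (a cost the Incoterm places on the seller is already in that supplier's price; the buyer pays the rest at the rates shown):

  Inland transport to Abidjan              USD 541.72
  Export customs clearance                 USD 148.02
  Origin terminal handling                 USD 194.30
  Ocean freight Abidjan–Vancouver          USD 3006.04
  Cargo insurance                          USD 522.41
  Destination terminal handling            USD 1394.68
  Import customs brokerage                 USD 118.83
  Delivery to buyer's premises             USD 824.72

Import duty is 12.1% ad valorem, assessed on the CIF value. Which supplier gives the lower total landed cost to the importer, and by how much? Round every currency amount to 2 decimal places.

Supplier A is cheaper by USD 38972.27

Supplier A (CFR):
CIF value = CFR price + insurance = 338819.08 + 522.41 = 339341.49
Import duty = 339341.49 × 12.1% = 41060.32
Buyer bears (A): 522.41 + 1394.68 + 118.83 + 824.72 = 2860.64
Landed cost (A) = invoice 338819.08 + 2860.64 + duty 41060.32 = 382740.04
Supplier B (FCA):
CIF value = FCA price + origin terminal + freight + insurance = 370384.37 + 194.30 + 3006.04 + 522.41 = 374107.12
Import duty = 374107.12 × 12.1% = 45266.96
Buyer bears (B): 194.30 + 3006.04 + 522.41 + 1394.68 + 118.83 + 824.72 = 6060.98
Landed cost (B) = invoice 370384.37 + 6060.98 + duty 45266.96 = 421712.31
Difference = |382740.04 − 421712.31| = 38972.27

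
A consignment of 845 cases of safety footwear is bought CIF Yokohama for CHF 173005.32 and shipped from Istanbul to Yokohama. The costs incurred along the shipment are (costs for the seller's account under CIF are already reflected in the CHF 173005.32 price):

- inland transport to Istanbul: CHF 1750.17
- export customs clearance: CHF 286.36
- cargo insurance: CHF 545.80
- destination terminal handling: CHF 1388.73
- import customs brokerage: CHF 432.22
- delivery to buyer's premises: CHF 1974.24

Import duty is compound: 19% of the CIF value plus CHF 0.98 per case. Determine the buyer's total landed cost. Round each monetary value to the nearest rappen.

Total landed cost: CHF 210499.62

CIF: the seller pays costs through ocean freight and marine insurance to the destination port.
Already in the invoice (seller's account under CIF): inland to port, export clearance, insurance — exclude.
The CIF price already equals the CIF value: 173005.32
Ad valorem component: 173005.32 × 19% = 32871.01
Specific component: 845 × 0.98 = 828.10
Import duty = 32871.01 + 828.10 = 33699.11
Buyer bears: destination terminal 1388.73 + brokerage 432.22 + delivery 1974.24 + duty 33699.11 = 37494.30
Landed cost = invoice 173005.32 + 37494.30 = 210499.62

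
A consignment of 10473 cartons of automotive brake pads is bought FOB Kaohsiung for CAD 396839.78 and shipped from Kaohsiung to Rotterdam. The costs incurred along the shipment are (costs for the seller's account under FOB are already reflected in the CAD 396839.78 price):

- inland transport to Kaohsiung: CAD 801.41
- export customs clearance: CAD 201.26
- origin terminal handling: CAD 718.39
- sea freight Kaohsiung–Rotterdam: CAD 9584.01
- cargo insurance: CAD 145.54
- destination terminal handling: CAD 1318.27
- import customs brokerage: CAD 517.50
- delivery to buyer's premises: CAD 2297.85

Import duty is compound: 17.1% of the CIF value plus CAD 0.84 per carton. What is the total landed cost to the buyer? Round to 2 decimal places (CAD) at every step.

FOB: the seller bears costs until goods are on board at the origin port; the buyer bears freight, insurance and all costs thereafter.
Already in the invoice (seller's account under FOB): inland to port, export clearance, origin terminal — exclude.
CIF value = FOB price + freight + insurance = 396839.78 + 9584.01 + 145.54 = 406569.33
Ad valorem component: 406569.33 × 17.1% = 69523.36
Specific component: 10473 × 0.84 = 8797.32
Import duty = 69523.36 + 8797.32 = 78320.68
Buyer bears: freight 9584.01 + insurance 145.54 + destination terminal 1318.27 + brokerage 517.50 + delivery 2297.85 + duty 78320.68 = 92183.85
Landed cost = invoice 396839.78 + 92183.85 = 489023.63

Total landed cost: CAD 489023.63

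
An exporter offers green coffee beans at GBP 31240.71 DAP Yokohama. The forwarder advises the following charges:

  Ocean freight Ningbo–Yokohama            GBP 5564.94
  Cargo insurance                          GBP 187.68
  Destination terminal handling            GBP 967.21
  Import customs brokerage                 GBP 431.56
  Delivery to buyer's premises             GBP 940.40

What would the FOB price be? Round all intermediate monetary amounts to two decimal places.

FOB price: GBP 23580.48

Not relevant to the conversion: brokerage — on the buyer under both terms; not part of either seller's price.
From DAP to FOB, the seller no longer bears: freight, insurance, destination terminal, delivery.
FOB price = 31240.71 − 5564.94 − 187.68 − 967.21 − 940.40 = 23580.48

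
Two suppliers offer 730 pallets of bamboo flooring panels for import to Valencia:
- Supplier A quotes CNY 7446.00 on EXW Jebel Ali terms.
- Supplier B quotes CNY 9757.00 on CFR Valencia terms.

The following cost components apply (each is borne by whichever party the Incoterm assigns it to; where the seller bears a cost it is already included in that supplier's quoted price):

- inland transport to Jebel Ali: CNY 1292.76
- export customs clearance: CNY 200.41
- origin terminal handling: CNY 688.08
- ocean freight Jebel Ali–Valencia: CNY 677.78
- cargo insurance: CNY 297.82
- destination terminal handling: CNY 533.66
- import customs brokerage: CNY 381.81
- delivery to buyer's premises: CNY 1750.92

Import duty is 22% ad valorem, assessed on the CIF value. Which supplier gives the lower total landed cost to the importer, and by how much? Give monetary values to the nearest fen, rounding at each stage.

Supplier B is cheaper by CNY 668.60

Supplier A (EXW):
CIF value = EXW price + inland to port + export clearance + origin terminal + freight + insurance = 7446.00 + 1292.76 + 200.41 + 688.08 + 677.78 + 297.82 = 10602.85
Import duty = 10602.85 × 22% = 2332.63
Buyer bears (A): 1292.76 + 200.41 + 688.08 + 677.78 + 297.82 + 533.66 + 381.81 + 1750.92 = 5823.24
Landed cost (A) = invoice 7446.00 + 5823.24 + duty 2332.63 = 15601.87
Supplier B (CFR):
CIF value = CFR price + insurance = 9757.00 + 297.82 = 10054.82
Import duty = 10054.82 × 22% = 2212.06
Buyer bears (B): 297.82 + 533.66 + 381.81 + 1750.92 = 2964.21
Landed cost (B) = invoice 9757.00 + 2964.21 + duty 2212.06 = 14933.27
Difference = |15601.87 − 14933.27| = 668.60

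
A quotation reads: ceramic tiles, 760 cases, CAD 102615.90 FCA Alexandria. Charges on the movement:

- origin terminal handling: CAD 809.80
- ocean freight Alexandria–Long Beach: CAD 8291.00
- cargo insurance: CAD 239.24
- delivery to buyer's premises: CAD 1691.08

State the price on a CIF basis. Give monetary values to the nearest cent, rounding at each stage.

Not relevant to the conversion: delivery — on the buyer under both terms; not part of either seller's price.
From FCA to CIF, the seller additionally bears: origin terminal, freight, insurance.
CIF price = 102615.90 + 809.80 + 8291.00 + 239.24 = 111955.94

CIF price: CAD 111955.94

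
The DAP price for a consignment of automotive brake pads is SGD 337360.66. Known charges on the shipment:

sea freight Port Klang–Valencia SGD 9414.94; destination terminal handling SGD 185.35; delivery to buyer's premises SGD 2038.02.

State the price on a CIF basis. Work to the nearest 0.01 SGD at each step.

Not relevant to the conversion: freight — on the seller under both DAP and CIF; already in the DAP price and stays in the CIF price.
From DAP to CIF, the seller no longer bears: destination terminal, delivery.
CIF price = 337360.66 − 185.35 − 2038.02 = 335137.29

CIF price: SGD 335137.29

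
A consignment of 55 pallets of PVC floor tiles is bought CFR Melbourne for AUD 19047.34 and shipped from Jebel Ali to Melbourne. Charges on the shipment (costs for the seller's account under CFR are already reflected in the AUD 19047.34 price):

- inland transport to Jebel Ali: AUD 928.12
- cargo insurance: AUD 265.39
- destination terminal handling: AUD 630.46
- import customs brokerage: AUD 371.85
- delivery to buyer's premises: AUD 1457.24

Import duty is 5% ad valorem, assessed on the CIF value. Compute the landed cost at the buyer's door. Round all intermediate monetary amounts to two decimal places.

Total landed cost: AUD 22737.92

CFR: the seller pays costs through ocean freight to the destination port, but not insurance.
Already in the invoice (seller's account under CFR): inland to port — exclude.
CIF value = CFR price + insurance = 19047.34 + 265.39 = 19312.73
Import duty = 19312.73 × 5% = 965.64
Buyer bears: insurance 265.39 + destination terminal 630.46 + brokerage 371.85 + delivery 1457.24 + duty 965.64 = 3690.58
Landed cost = invoice 19047.34 + 3690.58 = 22737.92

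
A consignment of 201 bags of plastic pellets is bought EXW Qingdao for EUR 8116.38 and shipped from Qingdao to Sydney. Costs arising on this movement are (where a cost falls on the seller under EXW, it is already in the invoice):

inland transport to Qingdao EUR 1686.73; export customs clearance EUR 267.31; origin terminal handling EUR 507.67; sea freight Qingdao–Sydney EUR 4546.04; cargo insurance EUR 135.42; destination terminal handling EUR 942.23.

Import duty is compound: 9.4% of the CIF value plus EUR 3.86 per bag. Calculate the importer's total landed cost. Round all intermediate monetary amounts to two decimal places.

EXW: the seller makes goods available at their premises; the buyer bears all onward costs.
CIF value = EXW price + inland to port + export clearance + origin terminal + freight + insurance = 8116.38 + 1686.73 + 267.31 + 507.67 + 4546.04 + 135.42 = 15259.55
Ad valorem component: 15259.55 × 9.4% = 1434.40
Specific component: 201 × 3.86 = 775.86
Import duty = 1434.40 + 775.86 = 2210.26
Buyer bears: inland to port 1686.73 + export clearance 267.31 + origin terminal 507.67 + freight 4546.04 + insurance 135.42 + destination terminal 942.23 + duty 2210.26 = 10295.66
Landed cost = invoice 8116.38 + 10295.66 = 18412.04

Total landed cost: EUR 18412.04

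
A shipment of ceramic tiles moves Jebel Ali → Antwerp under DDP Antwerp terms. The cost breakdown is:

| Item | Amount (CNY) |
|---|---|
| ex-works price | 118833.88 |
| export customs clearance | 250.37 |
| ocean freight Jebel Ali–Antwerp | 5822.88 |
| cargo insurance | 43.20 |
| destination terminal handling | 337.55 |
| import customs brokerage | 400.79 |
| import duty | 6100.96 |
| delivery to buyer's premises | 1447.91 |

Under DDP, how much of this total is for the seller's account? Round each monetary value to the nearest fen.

DDP: the seller bears all costs including import duty.
Seller's account: goods 118833.88 + export clearance 250.37 + freight 5822.88 + insurance 43.20 + destination terminal 337.55 + brokerage 400.79 + duty 6100.96 + delivery 1447.91 = 133237.54
Buyer's account: 0.00

Seller's account: CNY 133237.54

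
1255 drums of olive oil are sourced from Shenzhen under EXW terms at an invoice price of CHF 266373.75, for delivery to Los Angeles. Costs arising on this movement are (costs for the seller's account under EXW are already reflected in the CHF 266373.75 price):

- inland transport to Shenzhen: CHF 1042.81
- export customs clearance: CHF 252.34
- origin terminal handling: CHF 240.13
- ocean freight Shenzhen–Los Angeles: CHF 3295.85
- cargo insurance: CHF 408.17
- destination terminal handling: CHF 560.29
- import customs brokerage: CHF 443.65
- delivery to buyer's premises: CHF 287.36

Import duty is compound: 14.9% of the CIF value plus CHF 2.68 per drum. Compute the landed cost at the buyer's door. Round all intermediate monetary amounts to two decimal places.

Total landed cost: CHF 316738.09

EXW: the seller makes goods available at their premises; the buyer bears all onward costs.
CIF value = EXW price + inland to port + export clearance + origin terminal + freight + insurance = 266373.75 + 1042.81 + 252.34 + 240.13 + 3295.85 + 408.17 = 271613.05
Ad valorem component: 271613.05 × 14.9% = 40470.34
Specific component: 1255 × 2.68 = 3363.40
Import duty = 40470.34 + 3363.40 = 43833.74
Buyer bears: inland to port 1042.81 + export clearance 252.34 + origin terminal 240.13 + freight 3295.85 + insurance 408.17 + destination terminal 560.29 + brokerage 443.65 + delivery 287.36 + duty 43833.74 = 50364.34
Landed cost = invoice 266373.75 + 50364.34 = 316738.09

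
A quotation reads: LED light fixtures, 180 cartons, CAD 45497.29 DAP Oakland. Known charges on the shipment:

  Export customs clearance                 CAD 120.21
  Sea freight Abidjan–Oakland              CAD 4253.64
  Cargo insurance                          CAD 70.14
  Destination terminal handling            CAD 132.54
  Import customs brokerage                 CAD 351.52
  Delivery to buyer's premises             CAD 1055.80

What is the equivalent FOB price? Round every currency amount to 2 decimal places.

FOB price: CAD 39985.17

Not relevant to the conversion: export clearance — on the seller under both DAP and FOB; already in the DAP price and stays in the FOB price. brokerage — on the buyer under both terms; not part of either seller's price.
From DAP to FOB, the seller no longer bears: freight, insurance, destination terminal, delivery.
FOB price = 45497.29 − 4253.64 − 70.14 − 132.54 − 1055.80 = 39985.17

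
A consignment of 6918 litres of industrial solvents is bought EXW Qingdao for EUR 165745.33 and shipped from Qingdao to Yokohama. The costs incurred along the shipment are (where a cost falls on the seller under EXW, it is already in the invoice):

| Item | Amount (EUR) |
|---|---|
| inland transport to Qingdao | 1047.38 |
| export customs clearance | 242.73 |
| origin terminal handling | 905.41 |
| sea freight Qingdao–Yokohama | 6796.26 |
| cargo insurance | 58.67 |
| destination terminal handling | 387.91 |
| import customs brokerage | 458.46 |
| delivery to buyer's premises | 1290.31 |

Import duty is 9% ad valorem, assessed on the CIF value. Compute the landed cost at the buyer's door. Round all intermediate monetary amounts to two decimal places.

Total landed cost: EUR 192664.08

EXW: the seller makes goods available at their premises; the buyer bears all onward costs.
CIF value = EXW price + inland to port + export clearance + origin terminal + freight + insurance = 165745.33 + 1047.38 + 242.73 + 905.41 + 6796.26 + 58.67 = 174795.78
Import duty = 174795.78 × 9% = 15731.62
Buyer bears: inland to port 1047.38 + export clearance 242.73 + origin terminal 905.41 + freight 6796.26 + insurance 58.67 + destination terminal 387.91 + brokerage 458.46 + delivery 1290.31 + duty 15731.62 = 26918.75
Landed cost = invoice 165745.33 + 26918.75 = 192664.08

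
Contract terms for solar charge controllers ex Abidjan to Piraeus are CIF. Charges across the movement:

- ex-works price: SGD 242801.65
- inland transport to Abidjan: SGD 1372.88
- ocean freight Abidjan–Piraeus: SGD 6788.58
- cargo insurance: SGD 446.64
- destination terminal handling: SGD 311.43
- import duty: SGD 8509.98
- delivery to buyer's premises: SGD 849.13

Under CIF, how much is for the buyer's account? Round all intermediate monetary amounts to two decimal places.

CIF: the seller pays costs through ocean freight and marine insurance to the destination port.
Seller's account: goods 242801.65 + inland to port 1372.88 + freight 6788.58 + insurance 446.64 = 251409.75
Buyer's account: destination terminal 311.43 + duty 8509.98 + delivery 849.13 = 9670.54

Buyer's account: SGD 9670.54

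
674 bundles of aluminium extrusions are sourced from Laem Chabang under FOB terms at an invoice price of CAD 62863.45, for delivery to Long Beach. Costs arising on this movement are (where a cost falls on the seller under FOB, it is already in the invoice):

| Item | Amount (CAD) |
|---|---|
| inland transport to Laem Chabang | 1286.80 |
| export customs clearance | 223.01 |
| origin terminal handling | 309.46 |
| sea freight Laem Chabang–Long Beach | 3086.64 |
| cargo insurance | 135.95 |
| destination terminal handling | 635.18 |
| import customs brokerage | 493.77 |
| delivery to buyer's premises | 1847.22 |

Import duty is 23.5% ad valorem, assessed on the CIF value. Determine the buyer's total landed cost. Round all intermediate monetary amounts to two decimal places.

FOB: the seller bears costs until goods are on board at the origin port; the buyer bears freight, insurance and all costs thereafter.
Already in the invoice (seller's account under FOB): inland to port, export clearance, origin terminal — exclude.
CIF value = FOB price + freight + insurance = 62863.45 + 3086.64 + 135.95 = 66086.04
Import duty = 66086.04 × 23.5% = 15530.22
Buyer bears: freight 3086.64 + insurance 135.95 + destination terminal 635.18 + brokerage 493.77 + delivery 1847.22 + duty 15530.22 = 21728.98
Landed cost = invoice 62863.45 + 21728.98 = 84592.43

Total landed cost: CAD 84592.43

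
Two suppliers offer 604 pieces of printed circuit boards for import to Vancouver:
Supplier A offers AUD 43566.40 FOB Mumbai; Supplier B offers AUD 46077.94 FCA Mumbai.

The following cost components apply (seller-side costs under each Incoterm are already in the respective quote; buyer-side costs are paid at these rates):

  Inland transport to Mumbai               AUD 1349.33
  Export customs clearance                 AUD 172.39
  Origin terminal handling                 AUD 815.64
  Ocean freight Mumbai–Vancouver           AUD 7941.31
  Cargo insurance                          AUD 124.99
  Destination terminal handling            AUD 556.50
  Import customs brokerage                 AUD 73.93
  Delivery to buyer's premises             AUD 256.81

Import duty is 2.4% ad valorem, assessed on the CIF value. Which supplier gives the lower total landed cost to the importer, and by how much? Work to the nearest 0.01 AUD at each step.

Supplier A is cheaper by AUD 3407.04

Supplier A (FOB):
CIF value = FOB price + freight + insurance = 43566.40 + 7941.31 + 124.99 = 51632.70
Import duty = 51632.70 × 2.4% = 1239.18
Buyer bears (A): 7941.31 + 124.99 + 556.50 + 73.93 + 256.81 = 8953.54
Landed cost (A) = invoice 43566.40 + 8953.54 + duty 1239.18 = 53759.12
Supplier B (FCA):
CIF value = FCA price + origin terminal + freight + insurance = 46077.94 + 815.64 + 7941.31 + 124.99 = 54959.88
Import duty = 54959.88 × 2.4% = 1319.04
Buyer bears (B): 815.64 + 7941.31 + 124.99 + 556.50 + 73.93 + 256.81 = 9769.18
Landed cost (B) = invoice 46077.94 + 9769.18 + duty 1319.04 = 57166.16
Difference = |53759.12 − 57166.16| = 3407.04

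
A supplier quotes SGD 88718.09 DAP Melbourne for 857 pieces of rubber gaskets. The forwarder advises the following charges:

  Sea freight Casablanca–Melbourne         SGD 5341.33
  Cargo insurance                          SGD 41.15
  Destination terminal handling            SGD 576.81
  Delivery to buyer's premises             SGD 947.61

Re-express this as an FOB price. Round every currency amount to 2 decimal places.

FOB price: SGD 81811.19

From DAP to FOB, the seller no longer bears: freight, insurance, destination terminal, delivery.
FOB price = 88718.09 − 5341.33 − 41.15 − 576.81 − 947.61 = 81811.19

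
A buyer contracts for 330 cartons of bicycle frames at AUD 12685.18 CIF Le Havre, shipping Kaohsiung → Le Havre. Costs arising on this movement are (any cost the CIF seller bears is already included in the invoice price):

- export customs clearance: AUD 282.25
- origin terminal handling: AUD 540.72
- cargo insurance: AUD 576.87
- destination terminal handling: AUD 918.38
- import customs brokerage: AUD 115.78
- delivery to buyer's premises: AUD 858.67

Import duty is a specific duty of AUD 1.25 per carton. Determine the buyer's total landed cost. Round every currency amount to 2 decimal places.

CIF: the seller pays costs through ocean freight and marine insurance to the destination port.
Already in the invoice (seller's account under CIF): export clearance, origin terminal, insurance — exclude.
The CIF price already equals the CIF value: 12685.18
Import duty = 330 × 1.25 = 412.50
Buyer bears: destination terminal 918.38 + brokerage 115.78 + delivery 858.67 + duty 412.50 = 2305.33
Landed cost = invoice 12685.18 + 2305.33 = 14990.51

Total landed cost: AUD 14990.51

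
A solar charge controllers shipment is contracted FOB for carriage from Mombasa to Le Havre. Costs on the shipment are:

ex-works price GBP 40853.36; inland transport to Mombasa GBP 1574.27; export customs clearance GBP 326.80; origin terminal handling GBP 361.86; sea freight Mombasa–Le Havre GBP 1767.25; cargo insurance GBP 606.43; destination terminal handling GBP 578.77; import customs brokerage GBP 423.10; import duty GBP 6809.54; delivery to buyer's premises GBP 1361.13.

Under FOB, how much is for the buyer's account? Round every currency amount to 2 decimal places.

Buyer's account: GBP 11546.22

FOB: the seller bears costs until goods are on board at the origin port; the buyer bears freight, insurance and all costs thereafter.
Seller's account: goods 40853.36 + inland to port 1574.27 + export clearance 326.80 + origin terminal 361.86 = 43116.29
Buyer's account: freight 1767.25 + insurance 606.43 + destination terminal 578.77 + brokerage 423.10 + duty 6809.54 + delivery 1361.13 = 11546.22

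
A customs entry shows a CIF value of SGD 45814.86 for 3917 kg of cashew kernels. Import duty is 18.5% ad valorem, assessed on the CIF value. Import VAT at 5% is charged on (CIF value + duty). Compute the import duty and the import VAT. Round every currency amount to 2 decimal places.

Import duty: SGD 8475.75; import VAT: SGD 2714.53

Import duty = 45814.86 × 18.5% = 8475.75
VAT base = CIF + duty = 45814.86 + 8475.75 = 54290.61
Import VAT = 54290.61 × 5% = 2714.53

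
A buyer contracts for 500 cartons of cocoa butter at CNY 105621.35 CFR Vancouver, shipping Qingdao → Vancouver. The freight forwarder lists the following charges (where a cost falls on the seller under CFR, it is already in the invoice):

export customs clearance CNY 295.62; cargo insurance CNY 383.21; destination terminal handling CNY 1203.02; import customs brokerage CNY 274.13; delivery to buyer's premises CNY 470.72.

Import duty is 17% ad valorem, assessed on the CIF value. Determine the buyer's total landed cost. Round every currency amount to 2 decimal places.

CFR: the seller pays costs through ocean freight to the destination port, but not insurance.
Already in the invoice (seller's account under CFR): export clearance — exclude.
CIF value = CFR price + insurance = 105621.35 + 383.21 = 106004.56
Import duty = 106004.56 × 17% = 18020.78
Buyer bears: insurance 383.21 + destination terminal 1203.02 + brokerage 274.13 + delivery 470.72 + duty 18020.78 = 20351.86
Landed cost = invoice 105621.35 + 20351.86 = 125973.21

Total landed cost: CNY 125973.21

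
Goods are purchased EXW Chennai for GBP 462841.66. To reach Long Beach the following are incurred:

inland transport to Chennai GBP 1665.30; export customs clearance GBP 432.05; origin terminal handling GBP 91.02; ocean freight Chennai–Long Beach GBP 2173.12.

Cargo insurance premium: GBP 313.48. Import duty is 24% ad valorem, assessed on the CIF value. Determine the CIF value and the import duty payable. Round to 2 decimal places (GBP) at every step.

CIF = EXW price + pre-shipment costs + freight + insurance
CIF = 462841.66 + 1665.30 + 432.05 + 91.02 + 2173.12 + 313.48 = 467516.63
Import duty = 467516.63 × 24% = 112203.99

CIF value: GBP 467516.63; import duty: GBP 112203.99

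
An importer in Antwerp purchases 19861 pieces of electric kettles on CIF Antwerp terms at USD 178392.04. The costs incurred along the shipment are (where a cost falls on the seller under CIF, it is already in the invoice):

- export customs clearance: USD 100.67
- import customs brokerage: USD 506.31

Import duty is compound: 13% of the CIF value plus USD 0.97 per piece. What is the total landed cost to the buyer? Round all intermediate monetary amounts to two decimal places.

CIF: the seller pays costs through ocean freight and marine insurance to the destination port.
Already in the invoice (seller's account under CIF): export clearance — exclude.
The CIF price already equals the CIF value: 178392.04
Ad valorem component: 178392.04 × 13% = 23190.97
Specific component: 19861 × 0.97 = 19265.17
Import duty = 23190.97 + 19265.17 = 42456.14
Buyer bears: brokerage 506.31 + duty 42456.14 = 42962.45
Landed cost = invoice 178392.04 + 42962.45 = 221354.49

Total landed cost: USD 221354.49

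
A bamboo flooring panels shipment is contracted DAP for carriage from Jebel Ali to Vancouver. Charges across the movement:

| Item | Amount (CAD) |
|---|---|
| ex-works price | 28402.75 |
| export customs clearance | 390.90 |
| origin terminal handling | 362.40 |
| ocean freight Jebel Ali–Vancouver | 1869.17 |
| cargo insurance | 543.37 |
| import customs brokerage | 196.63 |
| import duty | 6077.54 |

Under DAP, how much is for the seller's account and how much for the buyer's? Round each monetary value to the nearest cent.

DAP: the seller bears all costs to the named destination except import duty and clearance.
Seller's account: goods 28402.75 + export clearance 390.90 + origin terminal 362.40 + freight 1869.17 + insurance 543.37 = 31568.59
Buyer's account: brokerage 196.63 + duty 6077.54 = 6274.17

Seller: CAD 31568.59; buyer: CAD 6274.17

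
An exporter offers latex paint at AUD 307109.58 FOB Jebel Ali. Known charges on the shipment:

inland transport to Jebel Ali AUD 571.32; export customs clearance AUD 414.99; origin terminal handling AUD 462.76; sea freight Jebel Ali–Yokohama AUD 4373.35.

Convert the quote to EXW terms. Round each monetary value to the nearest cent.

Not relevant to the conversion: freight — on the buyer under both terms; not part of either seller's price.
From FOB to EXW, the seller no longer bears: inland to port, export clearance, origin terminal.
EXW price = 307109.58 − 571.32 − 414.99 − 462.76 = 305660.51

EXW price: AUD 305660.51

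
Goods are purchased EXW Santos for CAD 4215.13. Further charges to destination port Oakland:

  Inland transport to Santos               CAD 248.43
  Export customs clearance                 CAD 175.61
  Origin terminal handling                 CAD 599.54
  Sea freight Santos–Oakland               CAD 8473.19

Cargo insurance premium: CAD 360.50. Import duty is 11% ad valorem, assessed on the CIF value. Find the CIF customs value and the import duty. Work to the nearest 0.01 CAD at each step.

CIF = EXW price + pre-shipment costs + freight + insurance
CIF = 4215.13 + 248.43 + 175.61 + 599.54 + 8473.19 + 360.50 = 14072.40
Import duty = 14072.40 × 11% = 1547.96

CIF value: CAD 14072.40; import duty: CAD 1547.96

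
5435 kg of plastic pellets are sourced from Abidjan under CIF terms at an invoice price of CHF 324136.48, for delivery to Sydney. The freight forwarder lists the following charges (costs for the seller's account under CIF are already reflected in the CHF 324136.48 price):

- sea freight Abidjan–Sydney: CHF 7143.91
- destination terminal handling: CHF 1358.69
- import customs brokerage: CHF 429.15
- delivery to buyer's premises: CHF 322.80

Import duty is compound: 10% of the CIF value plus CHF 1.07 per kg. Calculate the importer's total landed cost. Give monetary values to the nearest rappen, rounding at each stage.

CIF: the seller pays costs through ocean freight and marine insurance to the destination port.
Already in the invoice (seller's account under CIF): freight — exclude.
The CIF price already equals the CIF value: 324136.48
Ad valorem component: 324136.48 × 10% = 32413.65
Specific component: 5435 × 1.07 = 5815.45
Import duty = 32413.65 + 5815.45 = 38229.10
Buyer bears: destination terminal 1358.69 + brokerage 429.15 + delivery 322.80 + duty 38229.10 = 40339.74
Landed cost = invoice 324136.48 + 40339.74 = 364476.22

Total landed cost: CHF 364476.22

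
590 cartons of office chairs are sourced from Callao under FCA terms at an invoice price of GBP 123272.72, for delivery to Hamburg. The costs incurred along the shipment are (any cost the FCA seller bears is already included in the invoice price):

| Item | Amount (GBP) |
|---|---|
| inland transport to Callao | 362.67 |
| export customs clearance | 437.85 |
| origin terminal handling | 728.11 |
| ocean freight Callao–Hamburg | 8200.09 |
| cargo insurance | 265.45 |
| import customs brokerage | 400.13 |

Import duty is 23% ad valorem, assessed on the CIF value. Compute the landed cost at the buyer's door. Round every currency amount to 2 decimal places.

FCA: the seller delivers export-cleared goods to the carrier; the buyer bears costs from that point.
Already in the invoice (seller's account under FCA): inland to port, export clearance — exclude.
CIF value = FCA price + origin terminal + freight + insurance = 123272.72 + 728.11 + 8200.09 + 265.45 = 132466.37
Import duty = 132466.37 × 23% = 30467.27
Buyer bears: origin terminal 728.11 + freight 8200.09 + insurance 265.45 + brokerage 400.13 + duty 30467.27 = 40061.05
Landed cost = invoice 123272.72 + 40061.05 = 163333.77

Total landed cost: GBP 163333.77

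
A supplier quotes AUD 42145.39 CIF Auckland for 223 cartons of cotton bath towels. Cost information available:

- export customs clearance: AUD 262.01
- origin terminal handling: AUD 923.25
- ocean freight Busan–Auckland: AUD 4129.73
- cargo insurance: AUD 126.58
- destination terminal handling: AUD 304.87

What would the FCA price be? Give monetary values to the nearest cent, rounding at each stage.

Not relevant to the conversion: export clearance — on the seller under both CIF and FCA; already in the CIF price and stays in the FCA price. destination terminal — on the buyer under both terms; not part of either seller's price.
From CIF to FCA, the seller no longer bears: origin terminal, freight, insurance.
FCA price = 42145.39 − 923.25 − 4129.73 − 126.58 = 36965.83

FCA price: AUD 36965.83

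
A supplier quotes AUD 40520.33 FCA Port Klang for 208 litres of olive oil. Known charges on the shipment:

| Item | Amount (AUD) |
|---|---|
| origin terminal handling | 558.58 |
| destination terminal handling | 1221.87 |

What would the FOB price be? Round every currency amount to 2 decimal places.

FOB price: AUD 41078.91

Not relevant to the conversion: destination terminal — on the buyer under both terms; not part of either seller's price.
From FCA to FOB, the seller additionally bears: origin terminal.
FOB price = 40520.33 + 558.58 = 41078.91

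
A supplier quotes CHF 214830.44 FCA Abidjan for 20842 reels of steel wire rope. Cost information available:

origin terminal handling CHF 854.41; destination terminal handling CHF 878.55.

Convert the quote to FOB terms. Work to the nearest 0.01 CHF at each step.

FOB price: CHF 215684.85

Not relevant to the conversion: destination terminal — on the buyer under both terms; not part of either seller's price.
From FCA to FOB, the seller additionally bears: origin terminal.
FOB price = 214830.44 + 854.41 = 215684.85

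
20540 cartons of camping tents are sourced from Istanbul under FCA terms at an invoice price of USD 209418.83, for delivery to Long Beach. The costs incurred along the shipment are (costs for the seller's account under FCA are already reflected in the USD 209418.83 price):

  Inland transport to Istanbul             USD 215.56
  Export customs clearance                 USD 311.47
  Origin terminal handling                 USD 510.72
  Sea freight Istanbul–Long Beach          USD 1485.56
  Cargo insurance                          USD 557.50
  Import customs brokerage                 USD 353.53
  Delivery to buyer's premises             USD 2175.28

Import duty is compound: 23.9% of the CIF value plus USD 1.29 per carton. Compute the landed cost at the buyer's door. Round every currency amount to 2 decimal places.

Total landed cost: USD 291659.47

FCA: the seller delivers export-cleared goods to the carrier; the buyer bears costs from that point.
Already in the invoice (seller's account under FCA): inland to port, export clearance — exclude.
CIF value = FCA price + origin terminal + freight + insurance = 209418.83 + 510.72 + 1485.56 + 557.50 = 211972.61
Ad valorem component: 211972.61 × 23.9% = 50661.45
Specific component: 20540 × 1.29 = 26496.60
Import duty = 50661.45 + 26496.60 = 77158.05
Buyer bears: origin terminal 510.72 + freight 1485.56 + insurance 557.50 + brokerage 353.53 + delivery 2175.28 + duty 77158.05 = 82240.64
Landed cost = invoice 209418.83 + 82240.64 = 291659.47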